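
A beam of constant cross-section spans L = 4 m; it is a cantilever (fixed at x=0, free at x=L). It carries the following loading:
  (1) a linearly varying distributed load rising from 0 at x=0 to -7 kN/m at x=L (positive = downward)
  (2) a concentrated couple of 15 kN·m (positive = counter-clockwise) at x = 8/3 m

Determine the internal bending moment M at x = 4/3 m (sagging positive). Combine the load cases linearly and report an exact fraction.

M(4/3) = 2783/81 kN·m

Load 1 — triangular load w₀=-7 kN/m (0→w₀ over full span):
  M_1 = w₀Lx/2 - w₀L²/3 - w₀x³/(6L) = (-7)·4·(4/3)/2 - (-7)·4²/3 - (-7)·(4/3)³/(6·4) = 1568/81 kN·m
Load 2 — applied couple M₀=15 kN·m at a=8/3 m (b=L-a=4/3):
  M_2 = M₀  [x≤a] = 15 = 15 kN·m
Superposition: M = Σ M_i = 2783/81 kN·m ≈ 34.358025 kN·m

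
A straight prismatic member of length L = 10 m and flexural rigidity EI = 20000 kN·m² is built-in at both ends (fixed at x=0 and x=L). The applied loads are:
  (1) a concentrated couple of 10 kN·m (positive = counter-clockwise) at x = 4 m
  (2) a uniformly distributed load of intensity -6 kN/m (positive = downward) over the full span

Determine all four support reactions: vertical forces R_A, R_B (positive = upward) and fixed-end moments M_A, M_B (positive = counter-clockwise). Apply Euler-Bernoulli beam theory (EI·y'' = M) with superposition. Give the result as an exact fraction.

Load 1 — applied couple M₀=10 kN·m at a=4 m (b=L-a=6):
  R_A = 6M₀ab/L³ = 6·10·4·6/10³ = 36/25 kN
  M_A = M₀b(2a-b)/L² = 10·6·(2·4-6)/10² = 6/5 kN·m
  R_B = -6M₀ab/L³ = -6·10·4·6/10³ = -36/25 kN
  M_B = M₀a(2b-a)/L² = 10·4·(2·6-4)/10² = 16/5 kN·m
Load 2 — uniform load w=-6 kN/m over full span:
  R_A = wL/2 = (-6)·10/2 = -30 kN
  M_A = wL²/12 = (-6)·10²/12 = -50 kN·m
  R_B = wL/2 = (-6)·10/2 = -30 kN
  M_B = -wL²/12 = -(-6)·10²/12 = 50 kN·m
Superposition: R_A = -714/25 kN, M_A = -244/5 kN·m, R_B = -786/25 kN, M_B = 266/5 kN·m

R_A = -714/25 kN, M_A = -244/5 kN·m, R_B = -786/25 kN, M_B = 266/5 kN·m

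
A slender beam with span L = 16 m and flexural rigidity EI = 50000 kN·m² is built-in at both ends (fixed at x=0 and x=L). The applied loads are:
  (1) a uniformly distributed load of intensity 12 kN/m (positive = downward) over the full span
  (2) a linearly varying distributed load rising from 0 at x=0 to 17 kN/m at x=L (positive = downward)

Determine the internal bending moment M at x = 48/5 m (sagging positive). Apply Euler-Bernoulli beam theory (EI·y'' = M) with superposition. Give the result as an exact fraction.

Load 1 — uniform load w=12 kN/m over full span:
  M_1 = wLx/2 - wL²/12 - wx²/2 = 12·16·(48/5)/2 - 12·16²/12 - 12·(48/5)²/2 = 2816/25 kN·m
Load 2 — triangular load w₀=17 kN/m (0→w₀ over full span):
  M_2 = 3w₀Lx/20 - w₀L²/30 - w₀x³/(6L) = 3·17·16·(48/5)/20 - 17·16²/30 - 17·(48/5)³/(6·16) = 33728/375 kN·m
Superposition: M = Σ M_i = 75968/375 kN·m ≈ 202.581333 kN·m

M(48/5) = 75968/375 kN·m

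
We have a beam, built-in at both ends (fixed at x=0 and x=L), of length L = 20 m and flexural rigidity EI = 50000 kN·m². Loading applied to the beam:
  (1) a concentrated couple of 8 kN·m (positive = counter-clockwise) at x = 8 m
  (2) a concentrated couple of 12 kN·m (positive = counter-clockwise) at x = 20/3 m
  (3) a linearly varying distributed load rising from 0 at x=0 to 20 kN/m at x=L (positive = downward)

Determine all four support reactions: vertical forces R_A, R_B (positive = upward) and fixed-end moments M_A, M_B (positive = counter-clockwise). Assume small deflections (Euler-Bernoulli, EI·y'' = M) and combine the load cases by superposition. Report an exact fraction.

Load 1 — applied couple M₀=8 kN·m at a=8 m (b=L-a=12):
  R_A = 6M₀ab/L³ = 6·8·8·12/20³ = 72/125 kN
  M_A = M₀b(2a-b)/L² = 8·12·(2·8-12)/20² = 24/25 kN·m
  R_B = -6M₀ab/L³ = -6·8·8·12/20³ = -72/125 kN
  M_B = M₀a(2b-a)/L² = 8·8·(2·12-8)/20² = 64/25 kN·m
Load 2 — applied couple M₀=12 kN·m at a=20/3 m (b=L-a=40/3):
  R_A = 6M₀ab/L³ = 6·12·(20/3)·(40/3)/20³ = 4/5 kN
  M_A = M₀b(2a-b)/L² = 12·(40/3)·(2·(20/3)-(40/3))/20² = 0 kN·m
  R_B = -6M₀ab/L³ = -6·12·(20/3)·(40/3)/20³ = -4/5 kN
  M_B = M₀a(2b-a)/L² = 12·(20/3)·(2·(40/3)-(20/3))/20² = 4 kN·m
Load 3 — triangular load w₀=20 kN/m (0→w₀ over full span):
  R_A = 3w₀L/20 = 3·20·20/20 = 60 kN
  M_A = w₀L²/30 = 20·20²/30 = 800/3 kN·m
  R_B = 7w₀L/20 = 7·20·20/20 = 140 kN
  M_B = -w₀L²/20 = -20·20²/20 = -400 kN·m
Superposition: R_A = 7672/125 kN, M_A = 20072/75 kN·m, R_B = 17328/125 kN, M_B = -9836/25 kN·m

R_A = 7672/125 kN, M_A = 20072/75 kN·m, R_B = 17328/125 kN, M_B = -9836/25 kN·m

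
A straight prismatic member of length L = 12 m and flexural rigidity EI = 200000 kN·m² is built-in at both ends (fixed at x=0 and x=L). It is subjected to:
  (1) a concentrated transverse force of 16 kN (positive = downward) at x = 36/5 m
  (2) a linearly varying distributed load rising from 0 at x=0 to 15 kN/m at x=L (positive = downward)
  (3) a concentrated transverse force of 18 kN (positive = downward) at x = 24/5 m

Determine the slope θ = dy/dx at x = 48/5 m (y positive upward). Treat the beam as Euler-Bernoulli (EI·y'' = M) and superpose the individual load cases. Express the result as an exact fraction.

Load 1 — point force P=16 kN at a=36/5 m (b=L-a=24/5):
  θ_1 = Pa²(L-x)(2bL-(3b+a)(L-x))/(2L³EI)  [x>a] = 16·(36/5)²·(12-(48/5))·(2·(24/5)·12-(3·(24/5)+(36/5))·(12-(48/5)))/(2·12³·200000) = 1782/9765625 rad
Load 2 — triangular load w₀=15 kN/m (0→w₀ over full span):
  θ_2 = -w₀(2x(L-x)(L-2x)(x+2L)+x²(L-x)²)/(120LEI) = -15·(2·(48/5)·(12-(48/5))·(12-2·(48/5))·((48/5)+2·12)+(48/5)²·(12-(48/5))²)/(120·12·200000) = 216/390625 rad
Load 3 — point force P=18 kN at a=24/5 m (b=L-a=36/5):
  θ_3 = Pa²(L-x)(2bL-(3b+a)(L-x))/(2L³EI)  [x>a] = 18·(24/5)²·(12-(48/5))·(2·(36/5)·12-(3·(36/5)+(24/5))·(12-(48/5)))/(2·12³·200000) = 1539/9765625 rad
Superposition: θ = Σ θ_i = 8721/9765625 rad ≈ 0.000893 rad

θ(48/5) = 8721/9765625 rad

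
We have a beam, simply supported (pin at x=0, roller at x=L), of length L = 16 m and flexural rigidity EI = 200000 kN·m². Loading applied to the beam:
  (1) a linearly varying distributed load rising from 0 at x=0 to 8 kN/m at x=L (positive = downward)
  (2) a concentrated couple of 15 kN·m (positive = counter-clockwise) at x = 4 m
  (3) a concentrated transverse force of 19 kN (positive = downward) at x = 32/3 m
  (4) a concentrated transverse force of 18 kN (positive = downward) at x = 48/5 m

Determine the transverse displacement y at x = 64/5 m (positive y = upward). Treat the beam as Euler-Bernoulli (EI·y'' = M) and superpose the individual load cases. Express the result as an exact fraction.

y(64/5) = -602465291/31640625000 m

Load 1 — triangular load w₀=8 kN/m (0→w₀ over full span):
  y_1 = -w₀x(7L⁴-10L²x²+3x⁴)/(360LEI) = -8·(64/5)·(7·16⁴-10·16²·(64/5)²+3·(64/5)⁴)/(360·16·200000) = -520192/48828125 m
Load 2 — applied couple M₀=15 kN·m at a=4 m (b=L-a=12):
  y_2 = (M₀x³/(6L)-M₀(x-a)²/2+C₁x)/EI  [x>a] with C₁=M₀(3b²-L²)/(6L)=55/2 = (15·(64/5)³/(6·16)-15·((64/5)-4)²/2+(55/2)·(64/5))/200000 = 309/625000 m
Load 3 — point force P=19 kN at a=32/3 m (b=L-a=16/3):
  y_3 = -Pa(L-x)(2Lx-a²-x²)/(6LEI)  [x>a] = -19·(32/3)·(16-(64/5))·(2·16·(64/5)-(32/3)²-(64/5)²)/(6·16·200000) = -141056/31640625 m
Load 4 — point force P=18 kN at a=48/5 m (b=L-a=32/5):
  y_4 = -Pa(L-x)(2Lx-a²-x²)/(6LEI)  [x>a] = -18·(48/5)·(16-(64/5))·(2·16·(64/5)-(48/5)²-(64/5)²)/(6·16·200000) = -1728/390625 m
Superposition: y = Σ y_i = -602465291/31640625000 m ≈ -0.019041 m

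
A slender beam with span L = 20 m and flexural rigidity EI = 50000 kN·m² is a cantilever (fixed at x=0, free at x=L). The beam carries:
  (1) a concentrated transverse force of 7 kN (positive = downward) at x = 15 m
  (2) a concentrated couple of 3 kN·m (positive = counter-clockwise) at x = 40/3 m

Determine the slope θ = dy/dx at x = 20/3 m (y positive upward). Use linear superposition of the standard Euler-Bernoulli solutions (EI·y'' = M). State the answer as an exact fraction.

Load 1 — point force P=7 kN at a=15 m (b=L-a=5):
  θ_1 = -Px(2a-x)/(2EI)  [x≤a] = -7·(20/3)·(2·15-(20/3))/(2·50000) = -49/4500 rad
Load 2 — applied couple M₀=3 kN·m at a=40/3 m (b=L-a=20/3):
  θ_2 = M₀x/EI  [x≤a] = 3·(20/3)/50000 = 1/2500 rad
Superposition: θ = Σ θ_i = -59/5625 rad ≈ -0.010489 rad

θ(20/3) = -59/5625 rad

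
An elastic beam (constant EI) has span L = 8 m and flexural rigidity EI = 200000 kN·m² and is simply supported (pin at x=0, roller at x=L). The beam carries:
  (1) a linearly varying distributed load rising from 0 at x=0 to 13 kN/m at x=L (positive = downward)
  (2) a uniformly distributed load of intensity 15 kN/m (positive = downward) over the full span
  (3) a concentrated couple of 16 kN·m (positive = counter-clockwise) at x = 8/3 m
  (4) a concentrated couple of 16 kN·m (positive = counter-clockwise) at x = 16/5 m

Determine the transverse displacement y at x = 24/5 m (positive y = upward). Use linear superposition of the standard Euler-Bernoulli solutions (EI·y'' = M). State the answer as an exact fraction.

Load 1 — triangular load w₀=13 kN/m (0→w₀ over full span):
  y_1 = -w₀x(7L⁴-10L²x²+3x⁴)/(360LEI) = -13·(24/5)·(7·8⁴-10·8²·(24/5)²+3·(24/5)⁴)/(360·8·200000) = -246272/146484375 m
Load 2 — uniform load w=15 kN/m over full span:
  y_2 = -wx(L³-2Lx²+x³)/(24EI) = -15·(24/5)·(8³-2·8·(24/5)²+(24/5)³)/(24·200000) = -1488/390625 m
Load 3 — applied couple M₀=16 kN·m at a=8/3 m (b=L-a=16/3):
  y_3 = (M₀x³/(6L)-M₀(x-a)²/2+C₁x)/EI  [x>a] with C₁=M₀(3b²-L²)/(6L)=64/9 = (16·(24/5)³/(6·8)-16·((24/5)-(8/3))²/2+(64/9)·(24/5))/200000 = 608/3515625 m
Load 4 — applied couple M₀=16 kN·m at a=16/5 m (b=L-a=24/5):
  y_4 = (M₀x³/(6L)-M₀(x-a)²/2+C₁x)/EI  [x>a] with C₁=M₀(3b²-L²)/(6L)=128/75 = (16·(24/5)³/(6·8)-16·((24/5)-(16/5))²/2+(128/75)·(24/5))/200000 = 48/390625 m
Superposition: y = Σ y_i = -2282816/439453125 m ≈ -0.005195 m

y(24/5) = -2282816/439453125 m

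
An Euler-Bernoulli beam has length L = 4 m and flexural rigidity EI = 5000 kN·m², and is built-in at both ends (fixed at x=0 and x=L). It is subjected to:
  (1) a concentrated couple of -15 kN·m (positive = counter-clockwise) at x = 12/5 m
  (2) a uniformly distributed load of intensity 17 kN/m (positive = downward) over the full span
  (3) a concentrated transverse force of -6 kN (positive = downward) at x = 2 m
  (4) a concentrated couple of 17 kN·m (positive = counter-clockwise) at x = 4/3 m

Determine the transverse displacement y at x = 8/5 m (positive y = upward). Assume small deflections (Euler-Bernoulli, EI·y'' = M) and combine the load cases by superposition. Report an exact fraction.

y(8/5) = -229/390625 m

Load 1 — applied couple M₀=-15 kN·m at a=12/5 m (b=L-a=8/5):
  y_1 = (R_Ax³/6 - M_Ax²/2)/EI  [x≤a] with R_A=-27/5, M_A=-24/5 = ((-27/5)·(8/5)³/6 - (-24/5)·(8/5)²/2)/5000 = 192/390625 m
Load 2 — uniform load w=17 kN/m over full span:
  y_2 = -wx²(L-x)²/(24EI) = -17·(8/5)²·(4-(8/5))²/(24·5000) = -816/390625 m
Load 3 — point force P=-6 kN at a=2 m (b=L-a=2):
  y_3 = -Pb²x²(3aL-(3a+b)x)/(6L³EI)  [x≤a] = -(-6)·2²·(8/5)²·(3·2·4-(3·2+2)·(8/5))/(6·4³·5000) = 28/78125 m
Load 4 — applied couple M₀=17 kN·m at a=4/3 m (b=L-a=8/3):
  y_4 = (R_Ax³/6 - M_Ax²/2 - M₀(x-a)²/2)/EI  [x>a] with R_A=17/3, M_A=0 = ((17/3)·(8/5)³/6 - 0·(8/5)²/2 - 17·((8/5)-(4/3))²/2)/5000 = 51/78125 m
Superposition: y = Σ y_i = -229/390625 m ≈ -0.000586 m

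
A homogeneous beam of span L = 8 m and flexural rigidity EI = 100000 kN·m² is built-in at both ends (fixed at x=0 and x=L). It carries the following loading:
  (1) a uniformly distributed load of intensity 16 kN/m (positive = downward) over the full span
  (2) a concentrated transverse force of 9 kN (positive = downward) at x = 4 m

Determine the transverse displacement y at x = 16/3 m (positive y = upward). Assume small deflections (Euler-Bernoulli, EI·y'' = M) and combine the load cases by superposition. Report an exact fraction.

Load 1 — uniform load w=16 kN/m over full span:
  y_1 = -wx²(L-x)²/(24EI) = -16·(16/3)²·(8-(16/3))²/(24·100000) = -1024/759375 m
Load 2 — point force P=9 kN at a=4 m (b=L-a=4):
  y_2 = -Pa²(L-x)²(3bL-(3b+a)(L-x))/(6L³EI)  [x>a] = -9·4²·(8-(16/3))²·(3·4·8-(3·4+4)·(8-(16/3)))/(6·8³·100000) = -1/5625 m
Superposition: y = Σ y_i = -1159/759375 m ≈ -0.001526 m

y(16/3) = -1159/759375 m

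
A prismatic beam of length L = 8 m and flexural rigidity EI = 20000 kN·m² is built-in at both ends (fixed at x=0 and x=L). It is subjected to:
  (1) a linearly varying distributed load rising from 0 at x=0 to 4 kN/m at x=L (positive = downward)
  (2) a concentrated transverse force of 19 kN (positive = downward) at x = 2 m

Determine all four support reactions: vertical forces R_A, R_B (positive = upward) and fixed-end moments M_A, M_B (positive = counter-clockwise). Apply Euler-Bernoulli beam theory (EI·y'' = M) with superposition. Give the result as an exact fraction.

Load 1 — triangular load w₀=4 kN/m (0→w₀ over full span):
  R_A = 3w₀L/20 = 3·4·8/20 = 24/5 kN
  M_A = w₀L²/30 = 4·8²/30 = 128/15 kN·m
  R_B = 7w₀L/20 = 7·4·8/20 = 56/5 kN
  M_B = -w₀L²/20 = -4·8²/20 = -64/5 kN·m
Load 2 — point force P=19 kN at a=2 m (b=L-a=6):
  R_A = Pb²(3a+b)/L³ = 19·6²·(3·2+6)/8³ = 513/32 kN
  M_A = Pab²/L² = 19·2·6²/8² = 171/8 kN·m
  R_B = Pa²(a+3b)/L³ = 19·2²·(2+3·6)/8³ = 95/32 kN
  M_B = -Pa²b/L² = -19·2²·6/8² = -57/8 kN·m
Superposition: R_A = 3333/160 kN, M_A = 3589/120 kN·m, R_B = 2267/160 kN, M_B = -797/40 kN·m

R_A = 3333/160 kN, M_A = 3589/120 kN·m, R_B = 2267/160 kN, M_B = -797/40 kN·m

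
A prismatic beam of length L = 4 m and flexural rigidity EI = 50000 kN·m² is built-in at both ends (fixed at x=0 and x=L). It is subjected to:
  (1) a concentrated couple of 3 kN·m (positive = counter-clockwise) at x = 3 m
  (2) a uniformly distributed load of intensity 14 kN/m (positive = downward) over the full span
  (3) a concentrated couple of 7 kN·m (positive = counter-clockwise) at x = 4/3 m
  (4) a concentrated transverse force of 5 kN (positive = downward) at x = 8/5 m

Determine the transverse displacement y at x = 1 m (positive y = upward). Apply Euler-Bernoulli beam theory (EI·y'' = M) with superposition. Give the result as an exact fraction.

Load 1 — applied couple M₀=3 kN·m at a=3 m (b=L-a=1):
  y_1 = (R_Ax³/6 - M_Ax²/2)/EI  [x≤a] with R_A=27/32, M_A=15/16 = ((27/32)·1³/6 - (15/16)·1²/2)/50000 = -21/3200000 m
Load 2 — uniform load w=14 kN/m over full span:
  y_2 = -wx²(L-x)²/(24EI) = -14·1²·(4-1)²/(24·50000) = -21/200000 m
Load 3 — applied couple M₀=7 kN·m at a=4/3 m (b=L-a=8/3):
  y_3 = (R_Ax³/6 - M_Ax²/2)/EI  [x≤a] with R_A=7/3, M_A=0 = ((7/3)·1³/6 - 0·1²/2)/50000 = 7/900000 m
Load 4 — point force P=5 kN at a=8/5 m (b=L-a=12/5):
  y_4 = -Pb²x²(3aL-(3a+b)x)/(6L³EI)  [x≤a] = -5·(12/5)²·1²·(3·(8/5)·4-(3·(8/5)+(12/5))·1)/(6·4³·50000) = -9/500000 m
Superposition: y = Σ y_i = -17537/144000000 m ≈ -0.000122 m

y(1) = -17537/144000000 m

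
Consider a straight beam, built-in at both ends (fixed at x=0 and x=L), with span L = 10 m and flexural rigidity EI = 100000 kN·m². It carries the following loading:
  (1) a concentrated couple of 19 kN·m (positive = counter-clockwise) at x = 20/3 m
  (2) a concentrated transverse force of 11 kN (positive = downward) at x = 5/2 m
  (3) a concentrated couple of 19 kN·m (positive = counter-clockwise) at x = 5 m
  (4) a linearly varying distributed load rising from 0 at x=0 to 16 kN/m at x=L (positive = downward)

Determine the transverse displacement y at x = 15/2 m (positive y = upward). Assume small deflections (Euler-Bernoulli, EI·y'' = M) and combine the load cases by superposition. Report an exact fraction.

y(15/2) = -25753/18432000 m

Load 1 — applied couple M₀=19 kN·m at a=20/3 m (b=L-a=10/3):
  y_1 = (R_Ax³/6 - M_Ax²/2 - M₀(x-a)²/2)/EI  [x>a] with R_A=38/15, M_A=19/3 = ((38/15)·(15/2)³/6 - (19/3)·(15/2)²/2 - 19·((15/2)-(20/3))²/2)/100000 = -19/288000 m
Load 2 — point force P=11 kN at a=5/2 m (b=L-a=15/2):
  y_2 = -Pa²(L-x)²(3bL-(3b+a)(L-x))/(6L³EI)  [x>a] = -11·(5/2)²·(10-(15/2))²·(3·(15/2)·10-(3·(15/2)+(5/2))·(10-(15/2)))/(6·10³·100000) = -143/1228800 m
Load 3 — applied couple M₀=19 kN·m at a=5 m (b=L-a=5):
  y_3 = (R_Ax³/6 - M_Ax²/2 - M₀(x-a)²/2)/EI  [x>a] with R_A=57/20, M_A=19/4 = ((57/20)·(15/2)³/6 - (19/4)·(15/2)²/2 - 19·((15/2)-5)²/2)/100000 = 19/256000 m
Load 4 — triangular load w₀=16 kN/m (0→w₀ over full span):
  y_4 = -w₀x²(L-x)²(x+2L)/(120LEI) = -16·(15/2)²·(10-(15/2))²·((15/2)+2·10)/(120·10·100000) = -33/25600 m
Superposition: y = Σ y_i = -25753/18432000 m ≈ -0.001397 m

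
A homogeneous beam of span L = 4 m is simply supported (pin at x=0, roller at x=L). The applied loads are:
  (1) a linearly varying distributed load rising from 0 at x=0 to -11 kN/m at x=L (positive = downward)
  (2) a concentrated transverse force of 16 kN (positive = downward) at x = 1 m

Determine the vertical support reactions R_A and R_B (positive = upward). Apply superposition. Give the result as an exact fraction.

R_A = 14/3 kN, R_B = -32/3 kN

Load 1 — triangular load w₀=-11 kN/m (0→w₀ over full span):
  R_A = w₀L/6 = (-11)·4/6 = -22/3 kN
  R_B = w₀L/3 = (-11)·4/3 = -44/3 kN
Load 2 — point force P=16 kN at a=1 m (b=L-a=3):
  R_A = Pb/L = 16·3/4 = 12 kN
  R_B = Pa/L = 16·1/4 = 4 kN
Superposition: R_A = 14/3 kN, R_B = -32/3 kN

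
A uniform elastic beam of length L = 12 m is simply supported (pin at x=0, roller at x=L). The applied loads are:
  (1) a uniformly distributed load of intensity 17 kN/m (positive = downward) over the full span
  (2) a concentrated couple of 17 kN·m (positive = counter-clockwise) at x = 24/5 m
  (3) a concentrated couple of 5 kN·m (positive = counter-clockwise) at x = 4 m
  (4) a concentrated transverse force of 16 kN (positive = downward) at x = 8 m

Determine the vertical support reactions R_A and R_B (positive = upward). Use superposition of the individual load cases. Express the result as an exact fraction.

Load 1 — uniform load w=17 kN/m over full span:
  R_A = wL/2 = 17·12/2 = 102 kN
  R_B = wL/2 = 17·12/2 = 102 kN
Load 2 — applied couple M₀=17 kN·m at a=24/5 m (b=L-a=36/5):
  R_A = M₀/L = 17/12 kN
  R_B = -M₀/L = -17/12 kN
Load 3 — applied couple M₀=5 kN·m at a=4 m (b=L-a=8):
  R_A = M₀/L = 5/12 kN
  R_B = -M₀/L = -5/12 kN
Load 4 — point force P=16 kN at a=8 m (b=L-a=4):
  R_A = Pb/L = 16·4/12 = 16/3 kN
  R_B = Pa/L = 16·8/12 = 32/3 kN
Superposition: R_A = 655/6 kN, R_B = 665/6 kN

R_A = 655/6 kN, R_B = 665/6 kN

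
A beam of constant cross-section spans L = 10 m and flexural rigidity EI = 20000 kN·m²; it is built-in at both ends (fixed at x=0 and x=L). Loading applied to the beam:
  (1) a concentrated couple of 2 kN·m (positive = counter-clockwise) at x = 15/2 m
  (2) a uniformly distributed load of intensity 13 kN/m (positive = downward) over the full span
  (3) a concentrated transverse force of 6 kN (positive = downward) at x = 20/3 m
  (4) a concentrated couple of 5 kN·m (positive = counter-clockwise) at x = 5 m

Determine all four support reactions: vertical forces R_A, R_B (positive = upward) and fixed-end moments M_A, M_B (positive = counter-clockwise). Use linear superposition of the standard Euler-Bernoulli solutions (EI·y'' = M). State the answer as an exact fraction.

Load 1 — applied couple M₀=2 kN·m at a=15/2 m (b=L-a=5/2):
  R_A = 6M₀ab/L³ = 6·2·(15/2)·(5/2)/10³ = 9/40 kN
  M_A = M₀b(2a-b)/L² = 2·(5/2)·(2·(15/2)-(5/2))/10² = 5/8 kN·m
  R_B = -6M₀ab/L³ = -6·2·(15/2)·(5/2)/10³ = -9/40 kN
  M_B = M₀a(2b-a)/L² = 2·(15/2)·(2·(5/2)-(15/2))/10² = -3/8 kN·m
Load 2 — uniform load w=13 kN/m over full span:
  R_A = wL/2 = 13·10/2 = 65 kN
  M_A = wL²/12 = 13·10²/12 = 325/3 kN·m
  R_B = wL/2 = 13·10/2 = 65 kN
  M_B = -wL²/12 = -13·10²/12 = -325/3 kN·m
Load 3 — point force P=6 kN at a=20/3 m (b=L-a=10/3):
  R_A = Pb²(3a+b)/L³ = 6·(10/3)²·(3·(20/3)+(10/3))/10³ = 14/9 kN
  M_A = Pab²/L² = 6·(20/3)·(10/3)²/10² = 40/9 kN·m
  R_B = Pa²(a+3b)/L³ = 6·(20/3)²·((20/3)+3·(10/3))/10³ = 40/9 kN
  M_B = -Pa²b/L² = -6·(20/3)²·(10/3)/10² = -80/9 kN·m
Load 4 — applied couple M₀=5 kN·m at a=5 m (b=L-a=5):
  R_A = 6M₀ab/L³ = 6·5·5·5/10³ = 3/4 kN
  M_A = M₀b(2a-b)/L² = 5·5·(2·5-5)/10² = 5/4 kN·m
  R_B = -6M₀ab/L³ = -6·5·5·5/10³ = -3/4 kN
  M_B = M₀a(2b-a)/L² = 5·5·(2·5-5)/10² = 5/4 kN·m
Superposition: R_A = 24311/360 kN, M_A = 8255/72 kN·m, R_B = 24649/360 kN, M_B = -8377/72 kN·m

R_A = 24311/360 kN, M_A = 8255/72 kN·m, R_B = 24649/360 kN, M_B = -8377/72 kN·m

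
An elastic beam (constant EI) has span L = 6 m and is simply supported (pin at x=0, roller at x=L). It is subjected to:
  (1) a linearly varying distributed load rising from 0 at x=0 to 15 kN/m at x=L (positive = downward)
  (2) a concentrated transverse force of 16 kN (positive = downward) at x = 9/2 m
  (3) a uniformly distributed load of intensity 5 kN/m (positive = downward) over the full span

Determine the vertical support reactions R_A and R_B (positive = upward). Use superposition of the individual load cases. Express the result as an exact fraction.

Load 1 — triangular load w₀=15 kN/m (0→w₀ over full span):
  R_A = w₀L/6 = 15·6/6 = 15 kN
  R_B = w₀L/3 = 15·6/3 = 30 kN
Load 2 — point force P=16 kN at a=9/2 m (b=L-a=3/2):
  R_A = Pb/L = 16·(3/2)/6 = 4 kN
  R_B = Pa/L = 16·(9/2)/6 = 12 kN
Load 3 — uniform load w=5 kN/m over full span:
  R_A = wL/2 = 5·6/2 = 15 kN
  R_B = wL/2 = 5·6/2 = 15 kN
Superposition: R_A = 34 kN, R_B = 57 kN

R_A = 34 kN, R_B = 57 kN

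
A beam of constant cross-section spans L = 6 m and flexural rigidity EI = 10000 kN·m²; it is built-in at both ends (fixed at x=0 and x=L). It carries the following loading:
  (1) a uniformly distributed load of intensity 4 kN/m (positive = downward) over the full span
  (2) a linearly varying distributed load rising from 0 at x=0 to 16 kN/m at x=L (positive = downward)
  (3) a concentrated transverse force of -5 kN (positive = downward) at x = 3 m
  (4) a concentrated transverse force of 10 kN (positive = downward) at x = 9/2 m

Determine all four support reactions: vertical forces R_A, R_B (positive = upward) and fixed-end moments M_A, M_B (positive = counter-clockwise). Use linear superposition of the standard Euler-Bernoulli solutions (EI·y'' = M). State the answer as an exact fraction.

R_A = 2037/80 kN, M_A = 2421/80 kN·m, R_B = 4123/80 kN, M_B = -3639/80 kN·m

Load 1 — uniform load w=4 kN/m over full span:
  R_A = wL/2 = 4·6/2 = 12 kN
  M_A = wL²/12 = 4·6²/12 = 12 kN·m
  R_B = wL/2 = 4·6/2 = 12 kN
  M_B = -wL²/12 = -4·6²/12 = -12 kN·m
Load 2 — triangular load w₀=16 kN/m (0→w₀ over full span):
  R_A = 3w₀L/20 = 3·16·6/20 = 72/5 kN
  M_A = w₀L²/30 = 16·6²/30 = 96/5 kN·m
  R_B = 7w₀L/20 = 7·16·6/20 = 168/5 kN
  M_B = -w₀L²/20 = -16·6²/20 = -144/5 kN·m
Load 3 — point force P=-5 kN at a=3 m (b=L-a=3):
  R_A = Pb²(3a+b)/L³ = (-5)·3²·(3·3+3)/6³ = -5/2 kN
  M_A = Pab²/L² = (-5)·3·3²/6² = -15/4 kN·m
  R_B = Pa²(a+3b)/L³ = (-5)·3²·(3+3·3)/6³ = -5/2 kN
  M_B = -Pa²b/L² = -(-5)·3²·3/6² = 15/4 kN·m
Load 4 — point force P=10 kN at a=9/2 m (b=L-a=3/2):
  R_A = Pb²(3a+b)/L³ = 10·(3/2)²·(3·(9/2)+(3/2))/6³ = 25/16 kN
  M_A = Pab²/L² = 10·(9/2)·(3/2)²/6² = 45/16 kN·m
  R_B = Pa²(a+3b)/L³ = 10·(9/2)²·((9/2)+3·(3/2))/6³ = 135/16 kN
  M_B = -Pa²b/L² = -10·(9/2)²·(3/2)/6² = -135/16 kN·m
Superposition: R_A = 2037/80 kN, M_A = 2421/80 kN·m, R_B = 4123/80 kN, M_B = -3639/80 kN·m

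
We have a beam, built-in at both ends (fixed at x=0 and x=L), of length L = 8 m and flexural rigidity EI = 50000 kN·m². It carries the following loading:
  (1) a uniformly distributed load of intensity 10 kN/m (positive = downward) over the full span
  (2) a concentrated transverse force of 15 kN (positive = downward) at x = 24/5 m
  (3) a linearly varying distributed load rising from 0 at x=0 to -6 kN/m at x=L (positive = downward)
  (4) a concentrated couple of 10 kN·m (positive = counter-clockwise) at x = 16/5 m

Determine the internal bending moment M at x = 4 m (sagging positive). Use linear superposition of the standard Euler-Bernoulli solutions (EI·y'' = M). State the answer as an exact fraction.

M(4) = 364/15 kN·m

Load 1 — uniform load w=10 kN/m over full span:
  M_1 = wLx/2 - wL²/12 - wx²/2 = 10·8·4/2 - 10·8²/12 - 10·4²/2 = 80/3 kN·m
Load 2 — point force P=15 kN at a=24/5 m (b=L-a=16/5):
  M_2 = Pb²(3a+b)x/L³ - Pab²/L²  [x≤a] = 15·(16/5)²·(3·(24/5)+(16/5))·4/8³ - 15·(24/5)·(16/5)²/8² = 48/5 kN·m
Load 3 — triangular load w₀=-6 kN/m (0→w₀ over full span):
  M_3 = 3w₀Lx/20 - w₀L²/30 - w₀x³/(6L) = 3·(-6)·8·4/20 - (-6)·8²/30 - (-6)·4³/(6·8) = -8 kN·m
Load 4 — applied couple M₀=10 kN·m at a=16/5 m (b=L-a=24/5):
  M_4 = R_Ax - M_A - M₀  [x>a] with R_A=9/5, M_A=6/5 = (9/5)·4 - (6/5) - 10 = -4 kN·m
Superposition: M = Σ M_i = 364/15 kN·m ≈ 24.266667 kN·m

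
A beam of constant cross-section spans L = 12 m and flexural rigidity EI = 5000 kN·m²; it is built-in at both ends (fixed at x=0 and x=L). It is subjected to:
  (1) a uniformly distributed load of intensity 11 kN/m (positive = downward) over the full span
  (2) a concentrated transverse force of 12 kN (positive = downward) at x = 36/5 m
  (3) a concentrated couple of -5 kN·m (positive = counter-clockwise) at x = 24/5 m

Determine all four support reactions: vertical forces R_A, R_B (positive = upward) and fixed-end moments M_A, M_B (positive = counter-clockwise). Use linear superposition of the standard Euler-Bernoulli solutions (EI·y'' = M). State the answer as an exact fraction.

Load 1 — uniform load w=11 kN/m over full span:
  R_A = wL/2 = 11·12/2 = 66 kN
  M_A = wL²/12 = 11·12²/12 = 132 kN·m
  R_B = wL/2 = 11·12/2 = 66 kN
  M_B = -wL²/12 = -11·12²/12 = -132 kN·m
Load 2 — point force P=12 kN at a=36/5 m (b=L-a=24/5):
  R_A = Pb²(3a+b)/L³ = 12·(24/5)²·(3·(36/5)+(24/5))/12³ = 528/125 kN
  M_A = Pab²/L² = 12·(36/5)·(24/5)²/12² = 1728/125 kN·m
  R_B = Pa²(a+3b)/L³ = 12·(36/5)²·((36/5)+3·(24/5))/12³ = 972/125 kN
  M_B = -Pa²b/L² = -12·(36/5)²·(24/5)/12² = -2592/125 kN·m
Load 3 — applied couple M₀=-5 kN·m at a=24/5 m (b=L-a=36/5):
  R_A = 6M₀ab/L³ = 6·(-5)·(24/5)·(36/5)/12³ = -3/5 kN
  M_A = M₀b(2a-b)/L² = (-5)·(36/5)·(2·(24/5)-(36/5))/12² = -3/5 kN·m
  R_B = -6M₀ab/L³ = -6·(-5)·(24/5)·(36/5)/12³ = 3/5 kN
  M_B = M₀a(2b-a)/L² = (-5)·(24/5)·(2·(36/5)-(24/5))/12² = -8/5 kN·m
Superposition: R_A = 8703/125 kN, M_A = 18153/125 kN·m, R_B = 9297/125 kN, M_B = -19292/125 kN·m

R_A = 8703/125 kN, M_A = 18153/125 kN·m, R_B = 9297/125 kN, M_B = -19292/125 kN·m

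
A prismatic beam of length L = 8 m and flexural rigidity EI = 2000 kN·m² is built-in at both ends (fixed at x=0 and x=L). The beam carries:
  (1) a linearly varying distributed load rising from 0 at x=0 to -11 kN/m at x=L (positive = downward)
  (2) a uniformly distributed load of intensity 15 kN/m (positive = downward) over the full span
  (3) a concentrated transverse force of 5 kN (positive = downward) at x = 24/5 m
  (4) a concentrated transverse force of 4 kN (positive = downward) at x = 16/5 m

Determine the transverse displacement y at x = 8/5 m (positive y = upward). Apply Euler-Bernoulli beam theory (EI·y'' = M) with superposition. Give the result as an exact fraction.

Load 1 — triangular load w₀=-11 kN/m (0→w₀ over full span):
  y_1 = -w₀x²(L-x)²(x+2L)/(120LEI) = -(-11)·(8/5)²·(8-(8/5))²·((8/5)+2·8)/(120·8·2000) = 61952/5859375 m
Load 2 — uniform load w=15 kN/m over full span:
  y_2 = -wx²(L-x)²/(24EI) = -15·(8/5)²·(8-(8/5))²/(24·2000) = -512/15625 m
Load 3 — point force P=5 kN at a=24/5 m (b=L-a=16/5):
  y_3 = -Pb²x²(3aL-(3a+b)x)/(6L³EI)  [x≤a] = -5·(16/5)²·(8/5)²·(3·(24/5)·8-(3·(24/5)+(16/5))·(8/5))/(6·8³·2000) = -2176/1171875 m
Load 4 — point force P=4 kN at a=16/5 m (b=L-a=24/5):
  y_4 = -Pb²x²(3aL-(3a+b)x)/(6L³EI)  [x≤a] = -4·(24/5)²·(8/5)²·(3·(16/5)·8-(3·(16/5)+(24/5))·(8/5))/(6·8³·2000) = -4032/1953125 m
Superposition: y = Σ y_i = -51008/1953125 m ≈ -0.026116 m

y(8/5) = -51008/1953125 m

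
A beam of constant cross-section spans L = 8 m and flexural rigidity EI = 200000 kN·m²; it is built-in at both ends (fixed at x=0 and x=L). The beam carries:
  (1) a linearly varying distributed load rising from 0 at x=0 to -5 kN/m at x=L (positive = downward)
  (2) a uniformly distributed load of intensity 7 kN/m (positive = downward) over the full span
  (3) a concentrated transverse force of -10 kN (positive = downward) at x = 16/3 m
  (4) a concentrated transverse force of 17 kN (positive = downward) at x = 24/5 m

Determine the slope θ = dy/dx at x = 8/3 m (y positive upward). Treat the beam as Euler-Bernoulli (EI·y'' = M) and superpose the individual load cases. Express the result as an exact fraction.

Load 1 — triangular load w₀=-5 kN/m (0→w₀ over full span):
  θ_1 = -w₀(2x(L-x)(L-2x)(x+2L)+x²(L-x)²)/(120LEI) = -(-5)·(2·(8/3)·(8-(8/3))·(8-2·(8/3))·((8/3)+2·8)+(8/3)²·(8-(8/3))²)/(120·8·200000) = 32/759375 rad
Load 2 — uniform load w=7 kN/m over full span:
  θ_2 = -wx(L-x)(L-2x)/(12EI) = -7·(8/3)·(8-(8/3))·(8-2·(8/3))/(12·200000) = -28/253125 rad
Load 3 — point force P=-10 kN at a=16/3 m (b=L-a=8/3):
  θ_3 = -Pb²x(2aL-(3a+b)x)/(2L³EI)  [x≤a] = -(-10)·(8/3)²·(8/3)·(2·(16/3)·8-(3·(16/3)+(8/3))·(8/3))/(2·8³·200000) = 1/30375 rad
Load 4 — point force P=17 kN at a=24/5 m (b=L-a=16/5):
  θ_4 = -Pb²x(2aL-(3a+b)x)/(2L³EI)  [x≤a] = -17·(16/5)²·(8/3)·(2·(24/5)·8-(3·(24/5)+(16/5))·(8/3))/(2·8³·200000) = -238/3515625 rad
Superposition: θ = Σ θ_i = -121/1171875 rad ≈ -0.000103 rad

θ(8/3) = -121/1171875 rad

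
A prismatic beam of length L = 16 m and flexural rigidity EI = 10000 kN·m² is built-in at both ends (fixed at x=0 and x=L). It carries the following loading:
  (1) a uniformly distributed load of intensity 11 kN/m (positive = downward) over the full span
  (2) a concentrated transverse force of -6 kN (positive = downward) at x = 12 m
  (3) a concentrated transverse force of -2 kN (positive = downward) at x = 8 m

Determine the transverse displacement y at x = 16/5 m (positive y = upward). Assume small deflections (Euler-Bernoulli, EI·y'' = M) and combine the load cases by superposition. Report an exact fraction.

y(16/5) = -86252/1171875 m

Load 1 — uniform load w=11 kN/m over full span:
  y_1 = -wx²(L-x)²/(24EI) = -11·(16/5)²·(16-(16/5))²/(24·10000) = -90112/1171875 m
Load 2 — point force P=-6 kN at a=12 m (b=L-a=4):
  y_2 = -Pb²x²(3aL-(3a+b)x)/(6L³EI)  [x≤a] = -(-6)·4²·(16/5)²·(3·12·16-(3·12+4)·(16/5))/(6·16³·10000) = 28/15625 m
Load 3 — point force P=-2 kN at a=8 m (b=L-a=8):
  y_3 = -Pb²x²(3aL-(3a+b)x)/(6L³EI)  [x≤a] = -(-2)·8²·(16/5)²·(3·8·16-(3·8+8)·(16/5))/(6·16³·10000) = 352/234375 m
Superposition: y = Σ y_i = -86252/1171875 m ≈ -0.073602 m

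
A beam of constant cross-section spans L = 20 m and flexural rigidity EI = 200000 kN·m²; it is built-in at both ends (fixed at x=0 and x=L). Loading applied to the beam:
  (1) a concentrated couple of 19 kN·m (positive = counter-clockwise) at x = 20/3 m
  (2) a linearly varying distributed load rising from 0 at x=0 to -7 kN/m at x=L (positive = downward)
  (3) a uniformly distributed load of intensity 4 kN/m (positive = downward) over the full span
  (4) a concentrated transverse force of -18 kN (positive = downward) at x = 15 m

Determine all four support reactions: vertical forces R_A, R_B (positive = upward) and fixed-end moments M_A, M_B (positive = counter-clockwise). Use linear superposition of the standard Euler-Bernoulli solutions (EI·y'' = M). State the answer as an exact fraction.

R_A = 4189/240 kN, M_A = 185/8 kN·m, R_B = -6109/240 kN, M_B = 509/8 kN·m

Load 1 — applied couple M₀=19 kN·m at a=20/3 m (b=L-a=40/3):
  R_A = 6M₀ab/L³ = 6·19·(20/3)·(40/3)/20³ = 19/15 kN
  M_A = M₀b(2a-b)/L² = 19·(40/3)·(2·(20/3)-(40/3))/20² = 0 kN·m
  R_B = -6M₀ab/L³ = -6·19·(20/3)·(40/3)/20³ = -19/15 kN
  M_B = M₀a(2b-a)/L² = 19·(20/3)·(2·(40/3)-(20/3))/20² = 19/3 kN·m
Load 2 — triangular load w₀=-7 kN/m (0→w₀ over full span):
  R_A = 3w₀L/20 = 3·(-7)·20/20 = -21 kN
  M_A = w₀L²/30 = (-7)·20²/30 = -280/3 kN·m
  R_B = 7w₀L/20 = 7·(-7)·20/20 = -49 kN
  M_B = -w₀L²/20 = -(-7)·20²/20 = 140 kN·m
Load 3 — uniform load w=4 kN/m over full span:
  R_A = wL/2 = 4·20/2 = 40 kN
  M_A = wL²/12 = 4·20²/12 = 400/3 kN·m
  R_B = wL/2 = 4·20/2 = 40 kN
  M_B = -wL²/12 = -4·20²/12 = -400/3 kN·m
Load 4 — point force P=-18 kN at a=15 m (b=L-a=5):
  R_A = Pb²(3a+b)/L³ = (-18)·5²·(3·15+5)/20³ = -45/16 kN
  M_A = Pab²/L² = (-18)·15·5²/20² = -135/8 kN·m
  R_B = Pa²(a+3b)/L³ = (-18)·15²·(15+3·5)/20³ = -243/16 kN
  M_B = -Pa²b/L² = -(-18)·15²·5/20² = 405/8 kN·m
Superposition: R_A = 4189/240 kN, M_A = 185/8 kN·m, R_B = -6109/240 kN, M_B = 509/8 kN·m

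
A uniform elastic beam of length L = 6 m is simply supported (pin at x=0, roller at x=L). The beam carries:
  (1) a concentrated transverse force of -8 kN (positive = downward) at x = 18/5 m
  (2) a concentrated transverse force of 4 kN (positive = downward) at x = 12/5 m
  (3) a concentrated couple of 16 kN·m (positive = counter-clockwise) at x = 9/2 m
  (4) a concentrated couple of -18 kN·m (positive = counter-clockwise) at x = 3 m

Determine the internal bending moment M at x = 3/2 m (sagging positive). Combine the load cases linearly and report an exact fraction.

Load 1 — point force P=-8 kN at a=18/5 m (b=L-a=12/5):
  M_1 = Pbx/L  [x≤a] = (-8)·(12/5)·(3/2)/6 = -24/5 kN·m
Load 2 — point force P=4 kN at a=12/5 m (b=L-a=18/5):
  M_2 = Pbx/L  [x≤a] = 4·(18/5)·(3/2)/6 = 18/5 kN·m
Load 3 — applied couple M₀=16 kN·m at a=9/2 m (b=L-a=3/2):
  M_3 = M₀x/L  [x≤a] = 16·(3/2)/6 = 4 kN·m
Load 4 — applied couple M₀=-18 kN·m at a=3 m (b=L-a=3):
  M_4 = M₀x/L  [x≤a] = (-18)·(3/2)/6 = -9/2 kN·m
Superposition: M = Σ M_i = -17/10 kN·m ≈ -1.700000 kN·m

M(3/2) = -17/10 kN·m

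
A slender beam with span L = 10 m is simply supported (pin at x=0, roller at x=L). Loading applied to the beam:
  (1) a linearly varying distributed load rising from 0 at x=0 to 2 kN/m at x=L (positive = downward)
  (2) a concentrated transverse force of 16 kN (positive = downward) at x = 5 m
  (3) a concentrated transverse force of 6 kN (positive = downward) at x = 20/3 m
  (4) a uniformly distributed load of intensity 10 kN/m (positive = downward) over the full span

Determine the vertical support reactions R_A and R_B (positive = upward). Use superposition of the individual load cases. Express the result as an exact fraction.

Load 1 — triangular load w₀=2 kN/m (0→w₀ over full span):
  R_A = w₀L/6 = 2·10/6 = 10/3 kN
  R_B = w₀L/3 = 2·10/3 = 20/3 kN
Load 2 — point force P=16 kN at a=5 m (b=L-a=5):
  R_A = Pb/L = 16·5/10 = 8 kN
  R_B = Pa/L = 16·5/10 = 8 kN
Load 3 — point force P=6 kN at a=20/3 m (b=L-a=10/3):
  R_A = Pb/L = 6·(10/3)/10 = 2 kN
  R_B = Pa/L = 6·(20/3)/10 = 4 kN
Load 4 — uniform load w=10 kN/m over full span:
  R_A = wL/2 = 10·10/2 = 50 kN
  R_B = wL/2 = 10·10/2 = 50 kN
Superposition: R_A = 190/3 kN, R_B = 206/3 kN

R_A = 190/3 kN, R_B = 206/3 kN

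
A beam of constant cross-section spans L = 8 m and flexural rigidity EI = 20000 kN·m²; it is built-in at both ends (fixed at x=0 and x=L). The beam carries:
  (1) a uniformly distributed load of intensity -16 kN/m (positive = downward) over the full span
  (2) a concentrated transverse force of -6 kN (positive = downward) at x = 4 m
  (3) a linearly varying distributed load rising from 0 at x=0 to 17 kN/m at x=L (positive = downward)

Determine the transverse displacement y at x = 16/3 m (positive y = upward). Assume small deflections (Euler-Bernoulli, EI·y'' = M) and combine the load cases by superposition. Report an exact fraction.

Load 1 — uniform load w=-16 kN/m over full span:
  y_1 = -wx²(L-x)²/(24EI) = -(-16)·(16/3)²·(8-(16/3))²/(24·20000) = 1024/151875 m
Load 2 — point force P=-6 kN at a=4 m (b=L-a=4):
  y_2 = -Pa²(L-x)²(3bL-(3b+a)(L-x))/(6L³EI)  [x>a] = -(-6)·4²·(8-(16/3))²·(3·4·8-(3·4+4)·(8-(16/3)))/(6·8³·20000) = 2/3375 m
Load 3 — triangular load w₀=17 kN/m (0→w₀ over full span):
  y_3 = -w₀x²(L-x)²(x+2L)/(120LEI) = -17·(16/3)²·(8-(16/3))²·((16/3)+2·8)/(120·8·20000) = -8704/2278125 m
Superposition: y = Σ y_i = 8006/2278125 m ≈ 0.003514 m

y(16/3) = 8006/2278125 m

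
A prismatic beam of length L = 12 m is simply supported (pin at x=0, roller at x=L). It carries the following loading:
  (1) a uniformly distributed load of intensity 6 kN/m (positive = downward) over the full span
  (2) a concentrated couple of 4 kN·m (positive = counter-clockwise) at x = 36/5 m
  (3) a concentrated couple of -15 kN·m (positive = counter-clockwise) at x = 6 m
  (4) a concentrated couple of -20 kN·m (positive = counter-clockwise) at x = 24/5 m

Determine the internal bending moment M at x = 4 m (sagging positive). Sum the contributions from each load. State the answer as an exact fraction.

Load 1 — uniform load w=6 kN/m over full span:
  M_1 = wx(L-x)/2 = 6·4·(12-4)/2 = 96 kN·m
Load 2 — applied couple M₀=4 kN·m at a=36/5 m (b=L-a=24/5):
  M_2 = M₀x/L  [x≤a] = 4·4/12 = 4/3 kN·m
Load 3 — applied couple M₀=-15 kN·m at a=6 m (b=L-a=6):
  M_3 = M₀x/L  [x≤a] = (-15)·4/12 = -5 kN·m
Load 4 — applied couple M₀=-20 kN·m at a=24/5 m (b=L-a=36/5):
  M_4 = M₀x/L  [x≤a] = (-20)·4/12 = -20/3 kN·m
Superposition: M = Σ M_i = 257/3 kN·m ≈ 85.666667 kN·m

M(4) = 257/3 kN·m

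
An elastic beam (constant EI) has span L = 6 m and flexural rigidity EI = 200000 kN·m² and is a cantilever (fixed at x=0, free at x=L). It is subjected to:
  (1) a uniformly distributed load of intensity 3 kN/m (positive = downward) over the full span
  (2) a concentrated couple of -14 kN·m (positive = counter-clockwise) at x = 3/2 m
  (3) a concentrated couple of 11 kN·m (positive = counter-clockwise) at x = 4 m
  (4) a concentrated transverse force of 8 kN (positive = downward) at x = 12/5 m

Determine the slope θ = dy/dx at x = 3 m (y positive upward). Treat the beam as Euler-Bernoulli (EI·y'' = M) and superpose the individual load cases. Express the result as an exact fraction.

Load 1 — uniform load w=3 kN/m over full span:
  θ_1 = -wx(x²-3Lx+3L²)/(6EI) = -3·3·(3²-3·6·3+3·6²)/(6·200000) = -189/400000 rad
Load 2 — applied couple M₀=-14 kN·m at a=3/2 m (b=L-a=9/2):
  θ_2 = M₀a/EI  [x>a] = (-14)·(3/2)/200000 = -21/200000 rad
Load 3 — applied couple M₀=11 kN·m at a=4 m (b=L-a=2):
  θ_3 = M₀x/EI  [x≤a] = 11·3/200000 = 33/200000 rad
Load 4 — point force P=8 kN at a=12/5 m (b=L-a=18/5):
  θ_4 = -Pa²/(2EI)  [x>a] = -8·(12/5)²/(2·200000) = -9/78125 rad
Superposition: θ = Σ θ_i = -5277/10000000 rad ≈ -0.000528 rad

θ(3) = -5277/10000000 rad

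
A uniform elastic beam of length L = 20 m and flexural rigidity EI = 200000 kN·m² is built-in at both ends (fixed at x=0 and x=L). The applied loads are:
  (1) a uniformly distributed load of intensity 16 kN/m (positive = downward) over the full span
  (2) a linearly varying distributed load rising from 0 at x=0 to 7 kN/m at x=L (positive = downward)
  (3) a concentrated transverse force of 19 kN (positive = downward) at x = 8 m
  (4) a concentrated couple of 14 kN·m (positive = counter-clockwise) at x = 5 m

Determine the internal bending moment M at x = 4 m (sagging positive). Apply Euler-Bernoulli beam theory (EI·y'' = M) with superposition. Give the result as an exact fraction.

M(4) = -34097/1000 kN·m

Load 1 — uniform load w=16 kN/m over full span:
  M_1 = wLx/2 - wL²/12 - wx²/2 = 16·20·4/2 - 16·20²/12 - 16·4²/2 = -64/3 kN·m
Load 2 — triangular load w₀=7 kN/m (0→w₀ over full span):
  M_2 = 3w₀Lx/20 - w₀L²/30 - w₀x³/(6L) = 3·7·20·4/20 - 7·20²/30 - 7·4³/(6·20) = -196/15 kN·m
Load 3 — point force P=19 kN at a=8 m (b=L-a=12):
  M_3 = Pb²(3a+b)x/L³ - Pab²/L²  [x≤a] = 19·12²·(3·8+12)·4/20³ - 19·8·12²/20² = -684/125 kN·m
Load 4 — applied couple M₀=14 kN·m at a=5 m (b=L-a=15):
  M_4 = R_Ax - M_A  [x≤a] with R_A=63/80, M_A=-21/8 = (63/80)·4 - (-21/8) = 231/40 kN·m
Superposition: M = Σ M_i = -34097/1000 kN·m ≈ -34.097000 kN·m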